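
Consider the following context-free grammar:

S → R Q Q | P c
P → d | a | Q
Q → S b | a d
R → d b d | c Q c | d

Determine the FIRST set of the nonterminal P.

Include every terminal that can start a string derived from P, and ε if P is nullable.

We compute FIRST(P) using the standard algorithm.
FIRST(P) = {a, c, d}
FIRST(Q) = {a, c, d}
FIRST(R) = {c, d}
FIRST(S) = {a, c, d}
Therefore, FIRST(P) = {a, c, d}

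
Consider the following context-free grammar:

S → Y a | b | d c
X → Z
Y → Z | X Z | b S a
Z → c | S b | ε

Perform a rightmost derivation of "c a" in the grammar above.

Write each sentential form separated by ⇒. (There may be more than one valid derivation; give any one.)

S ⇒ Y a ⇒ Z a ⇒ c a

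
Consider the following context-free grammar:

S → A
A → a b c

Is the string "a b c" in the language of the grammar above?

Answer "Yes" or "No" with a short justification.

Yes - a valid derivation exists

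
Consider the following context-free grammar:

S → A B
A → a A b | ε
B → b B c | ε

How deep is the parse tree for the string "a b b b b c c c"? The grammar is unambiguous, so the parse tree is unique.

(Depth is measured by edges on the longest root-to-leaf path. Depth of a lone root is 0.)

5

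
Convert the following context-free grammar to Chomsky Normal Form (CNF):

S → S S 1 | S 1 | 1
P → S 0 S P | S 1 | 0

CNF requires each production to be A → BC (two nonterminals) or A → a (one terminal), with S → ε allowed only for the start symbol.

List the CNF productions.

T1 → 1; S → 1; T0 → 0; P → 0; S → S X0; X0 → S T1; S → S T1; P → S X1; X1 → T0 X2; X2 → S P; P → S T1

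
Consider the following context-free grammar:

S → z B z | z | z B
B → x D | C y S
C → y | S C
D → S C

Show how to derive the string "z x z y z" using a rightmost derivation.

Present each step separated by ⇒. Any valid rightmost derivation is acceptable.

S ⇒ z B z ⇒ z x D z ⇒ z x S C z ⇒ z x S y z ⇒ z x z y z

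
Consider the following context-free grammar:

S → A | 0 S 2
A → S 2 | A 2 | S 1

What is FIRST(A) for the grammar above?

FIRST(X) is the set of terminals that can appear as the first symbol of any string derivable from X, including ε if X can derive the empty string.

We compute FIRST(A) using the standard algorithm.
FIRST(A) = {0}
FIRST(S) = {0}
Therefore, FIRST(A) = {0}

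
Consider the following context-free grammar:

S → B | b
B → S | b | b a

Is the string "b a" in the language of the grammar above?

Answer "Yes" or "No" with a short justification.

Yes - a valid derivation exists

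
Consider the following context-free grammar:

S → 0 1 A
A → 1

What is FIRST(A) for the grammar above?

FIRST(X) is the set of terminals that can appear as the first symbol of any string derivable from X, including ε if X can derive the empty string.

We compute FIRST(A) using the standard algorithm.
FIRST(A) = {1}
FIRST(S) = {0}
Therefore, FIRST(A) = {1}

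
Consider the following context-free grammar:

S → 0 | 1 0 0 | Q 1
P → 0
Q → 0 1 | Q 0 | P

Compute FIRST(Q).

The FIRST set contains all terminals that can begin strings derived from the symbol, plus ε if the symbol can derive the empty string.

We compute FIRST(Q) using the standard algorithm.
FIRST(P) = {0}
FIRST(Q) = {0}
FIRST(S) = {0, 1}
Therefore, FIRST(Q) = {0}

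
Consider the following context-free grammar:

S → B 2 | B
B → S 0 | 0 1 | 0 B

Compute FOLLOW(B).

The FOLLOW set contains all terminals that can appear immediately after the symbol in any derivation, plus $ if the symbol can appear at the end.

We compute FOLLOW(B) using the standard algorithm.
FOLLOW(S) starts with {$}.
FIRST(B) = {0}
FIRST(S) = {0}
FOLLOW(B) = {$, 0, 2}
FOLLOW(S) = {$, 0}
Therefore, FOLLOW(B) = {$, 0, 2}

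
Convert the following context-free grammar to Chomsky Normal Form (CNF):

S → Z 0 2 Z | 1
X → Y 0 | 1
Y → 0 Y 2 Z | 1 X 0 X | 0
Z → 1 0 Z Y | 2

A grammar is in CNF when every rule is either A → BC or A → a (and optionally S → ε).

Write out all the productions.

T0 → 0; T2 → 2; S → 1; X → 1; T1 → 1; Y → 0; Z → 2; S → Z X0; X0 → T0 X1; X1 → T2 Z; X → Y T0; Y → T0 X2; X2 → Y X3; X3 → T2 Z; Y → T1 X4; X4 → X X5; X5 → T0 X; Z → T1 X6; X6 → T0 X7; X7 → Z Y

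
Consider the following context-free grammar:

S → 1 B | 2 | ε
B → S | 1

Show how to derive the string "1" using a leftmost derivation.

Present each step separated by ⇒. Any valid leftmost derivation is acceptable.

S ⇒ 1 B ⇒ 1 S ⇒ 1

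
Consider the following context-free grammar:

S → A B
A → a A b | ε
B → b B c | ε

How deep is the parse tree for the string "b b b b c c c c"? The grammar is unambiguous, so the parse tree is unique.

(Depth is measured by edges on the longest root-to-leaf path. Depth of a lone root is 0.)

6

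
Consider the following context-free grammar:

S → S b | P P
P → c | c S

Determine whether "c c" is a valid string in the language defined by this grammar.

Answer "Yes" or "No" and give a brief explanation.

Yes - a valid derivation exists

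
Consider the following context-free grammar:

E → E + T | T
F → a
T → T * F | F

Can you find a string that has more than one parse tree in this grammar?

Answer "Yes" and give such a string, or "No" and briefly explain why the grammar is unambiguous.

No - the grammar is unambiguous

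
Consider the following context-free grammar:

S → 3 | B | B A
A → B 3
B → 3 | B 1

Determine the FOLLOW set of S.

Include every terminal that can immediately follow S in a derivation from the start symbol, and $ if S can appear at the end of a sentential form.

We compute FOLLOW(S) using the standard algorithm.
FOLLOW(S) starts with {$}.
FIRST(A) = {3}
FIRST(B) = {3}
FIRST(S) = {3}
FOLLOW(A) = {$}
FOLLOW(B) = {$, 1, 3}
FOLLOW(S) = {$}
Therefore, FOLLOW(S) = {$}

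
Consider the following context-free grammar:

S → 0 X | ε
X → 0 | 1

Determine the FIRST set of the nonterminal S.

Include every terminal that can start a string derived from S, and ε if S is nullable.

We compute FIRST(S) using the standard algorithm.
FIRST(S) = {0, ε}
FIRST(X) = {0, 1}
Therefore, FIRST(S) = {0, ε}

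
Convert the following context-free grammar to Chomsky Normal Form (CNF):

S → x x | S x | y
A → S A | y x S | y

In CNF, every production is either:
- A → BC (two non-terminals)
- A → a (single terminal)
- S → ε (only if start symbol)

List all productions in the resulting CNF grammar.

TX → x; S → y; TY → y; A → y; S → TX TX; S → S TX; A → S A; A → TY X0; X0 → TX S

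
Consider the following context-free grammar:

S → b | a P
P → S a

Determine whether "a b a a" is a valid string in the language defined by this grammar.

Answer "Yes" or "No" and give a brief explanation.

No - no valid derivation exists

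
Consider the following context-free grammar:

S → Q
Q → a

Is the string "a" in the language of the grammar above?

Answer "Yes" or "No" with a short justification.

Yes - a valid derivation exists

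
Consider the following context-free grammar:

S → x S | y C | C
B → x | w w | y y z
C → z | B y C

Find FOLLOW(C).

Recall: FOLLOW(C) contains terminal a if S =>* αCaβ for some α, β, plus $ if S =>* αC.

We compute FOLLOW(C) using the standard algorithm.
FOLLOW(S) starts with {$}.
FIRST(B) = {w, x, y}
FIRST(C) = {w, x, y, z}
FIRST(S) = {w, x, y, z}
FOLLOW(B) = {y}
FOLLOW(C) = {$}
FOLLOW(S) = {$}
Therefore, FOLLOW(C) = {$}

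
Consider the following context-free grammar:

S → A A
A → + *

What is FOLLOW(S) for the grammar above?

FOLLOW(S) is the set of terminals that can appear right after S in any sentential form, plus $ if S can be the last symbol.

We compute FOLLOW(S) using the standard algorithm.
FOLLOW(S) starts with {$}.
FIRST(A) = {+}
FIRST(S) = {+}
FOLLOW(A) = {$, +}
FOLLOW(S) = {$}
Therefore, FOLLOW(S) = {$}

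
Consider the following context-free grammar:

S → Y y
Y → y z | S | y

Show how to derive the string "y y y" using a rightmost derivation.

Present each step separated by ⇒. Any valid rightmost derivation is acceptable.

S ⇒ Y y ⇒ S y ⇒ Y y y ⇒ y y y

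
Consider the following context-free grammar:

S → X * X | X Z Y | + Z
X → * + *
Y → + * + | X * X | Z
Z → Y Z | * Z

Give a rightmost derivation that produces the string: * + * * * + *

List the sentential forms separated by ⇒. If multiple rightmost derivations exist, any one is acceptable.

S ⇒ X * X ⇒ X * * + * ⇒ * + * * * + *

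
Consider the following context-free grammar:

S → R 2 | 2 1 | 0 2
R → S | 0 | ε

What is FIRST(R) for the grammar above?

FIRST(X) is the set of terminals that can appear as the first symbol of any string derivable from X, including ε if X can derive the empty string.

We compute FIRST(R) using the standard algorithm.
FIRST(R) = {0, 2, ε}
FIRST(S) = {0, 2}
Therefore, FIRST(R) = {0, 2, ε}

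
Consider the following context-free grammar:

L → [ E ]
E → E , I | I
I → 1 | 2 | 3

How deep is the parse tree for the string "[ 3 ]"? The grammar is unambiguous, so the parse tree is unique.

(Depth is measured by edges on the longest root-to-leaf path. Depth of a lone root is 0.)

3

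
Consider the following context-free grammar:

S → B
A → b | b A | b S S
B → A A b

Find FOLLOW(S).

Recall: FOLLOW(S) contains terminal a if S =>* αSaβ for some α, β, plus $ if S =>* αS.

We compute FOLLOW(S) using the standard algorithm.
FOLLOW(S) starts with {$}.
FIRST(A) = {b}
FIRST(B) = {b}
FIRST(S) = {b}
FOLLOW(A) = {b}
FOLLOW(B) = {$, b}
FOLLOW(S) = {$, b}
Therefore, FOLLOW(S) = {$, b}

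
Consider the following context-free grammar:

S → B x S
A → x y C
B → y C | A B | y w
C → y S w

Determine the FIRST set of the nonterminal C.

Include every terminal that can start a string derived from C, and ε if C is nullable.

We compute FIRST(C) using the standard algorithm.
FIRST(A) = {x}
FIRST(B) = {x, y}
FIRST(C) = {y}
FIRST(S) = {x, y}
Therefore, FIRST(C) = {y}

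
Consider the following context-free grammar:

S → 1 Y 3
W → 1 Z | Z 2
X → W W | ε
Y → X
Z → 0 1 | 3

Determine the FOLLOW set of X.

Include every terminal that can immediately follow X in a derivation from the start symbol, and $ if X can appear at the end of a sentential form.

We compute FOLLOW(X) using the standard algorithm.
FOLLOW(S) starts with {$}.
FIRST(S) = {1}
FIRST(W) = {0, 1, 3}
FIRST(X) = {0, 1, 3, ε}
FIRST(Y) = {0, 1, 3, ε}
FIRST(Z) = {0, 3}
FOLLOW(S) = {$}
FOLLOW(W) = {0, 1, 3}
FOLLOW(X) = {3}
FOLLOW(Y) = {3}
FOLLOW(Z) = {0, 1, 2, 3}
Therefore, FOLLOW(X) = {3}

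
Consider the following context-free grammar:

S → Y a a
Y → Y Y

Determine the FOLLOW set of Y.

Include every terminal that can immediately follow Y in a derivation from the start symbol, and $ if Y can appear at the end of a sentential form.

We compute FOLLOW(Y) using the standard algorithm.
FOLLOW(S) starts with {$}.
FIRST(S) = {}
FIRST(Y) = {}
FOLLOW(S) = {$}
FOLLOW(Y) = {a}
Therefore, FOLLOW(Y) = {a}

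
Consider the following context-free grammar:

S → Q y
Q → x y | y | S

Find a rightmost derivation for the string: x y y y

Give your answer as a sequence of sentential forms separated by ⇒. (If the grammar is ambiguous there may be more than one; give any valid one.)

S ⇒ Q y ⇒ S y ⇒ Q y y ⇒ x y y y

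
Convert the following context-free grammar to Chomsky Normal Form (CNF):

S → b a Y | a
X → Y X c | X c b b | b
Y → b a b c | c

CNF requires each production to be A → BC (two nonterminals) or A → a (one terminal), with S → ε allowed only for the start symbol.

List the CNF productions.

TB → b; TA → a; S → a; TC → c; X → b; Y → c; S → TB X0; X0 → TA Y; X → Y X1; X1 → X TC; X → X X2; X2 → TC X3; X3 → TB TB; Y → TB X4; X4 → TA X5; X5 → TB TC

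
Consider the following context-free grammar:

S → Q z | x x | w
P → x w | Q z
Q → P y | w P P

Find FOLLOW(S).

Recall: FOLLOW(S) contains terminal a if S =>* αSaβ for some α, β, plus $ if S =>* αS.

We compute FOLLOW(S) using the standard algorithm.
FOLLOW(S) starts with {$}.
FIRST(P) = {w, x}
FIRST(Q) = {w, x}
FIRST(S) = {w, x}
FOLLOW(P) = {w, x, y, z}
FOLLOW(Q) = {z}
FOLLOW(S) = {$}
Therefore, FOLLOW(S) = {$}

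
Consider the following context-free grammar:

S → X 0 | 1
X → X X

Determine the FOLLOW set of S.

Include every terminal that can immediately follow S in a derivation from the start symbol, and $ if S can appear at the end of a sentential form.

We compute FOLLOW(S) using the standard algorithm.
FOLLOW(S) starts with {$}.
FIRST(S) = {1}
FIRST(X) = {}
FOLLOW(S) = {$}
FOLLOW(X) = {0}
Therefore, FOLLOW(S) = {$}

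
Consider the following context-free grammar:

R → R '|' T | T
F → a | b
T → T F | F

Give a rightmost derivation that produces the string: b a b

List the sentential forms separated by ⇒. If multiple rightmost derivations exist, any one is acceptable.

R ⇒ T ⇒ T F ⇒ T b ⇒ T F b ⇒ T a b ⇒ F a b ⇒ b a b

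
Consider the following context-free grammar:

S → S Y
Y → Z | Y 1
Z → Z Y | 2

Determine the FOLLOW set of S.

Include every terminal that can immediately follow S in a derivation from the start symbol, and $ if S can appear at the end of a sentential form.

We compute FOLLOW(S) using the standard algorithm.
FOLLOW(S) starts with {$}.
FIRST(S) = {}
FIRST(Y) = {2}
FIRST(Z) = {2}
FOLLOW(S) = {$, 2}
FOLLOW(Y) = {$, 1, 2}
FOLLOW(Z) = {$, 1, 2}
Therefore, FOLLOW(S) = {$, 2}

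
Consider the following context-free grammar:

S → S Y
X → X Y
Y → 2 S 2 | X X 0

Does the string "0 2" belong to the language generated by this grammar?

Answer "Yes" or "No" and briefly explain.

No - no valid derivation exists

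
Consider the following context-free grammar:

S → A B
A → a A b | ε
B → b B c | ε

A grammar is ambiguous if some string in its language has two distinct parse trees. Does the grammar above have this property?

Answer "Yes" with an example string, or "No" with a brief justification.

No - the grammar is unambiguous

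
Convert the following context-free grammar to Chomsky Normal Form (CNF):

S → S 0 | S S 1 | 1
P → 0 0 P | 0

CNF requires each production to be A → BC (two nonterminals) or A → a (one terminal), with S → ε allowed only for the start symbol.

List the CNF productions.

T0 → 0; T1 → 1; S → 1; P → 0; S → S T0; S → S X0; X0 → S T1; P → T0 X1; X1 → T0 P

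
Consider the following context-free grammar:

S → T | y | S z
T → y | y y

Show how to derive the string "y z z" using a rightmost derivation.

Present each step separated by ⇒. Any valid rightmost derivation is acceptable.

S ⇒ S z ⇒ S z z ⇒ y z z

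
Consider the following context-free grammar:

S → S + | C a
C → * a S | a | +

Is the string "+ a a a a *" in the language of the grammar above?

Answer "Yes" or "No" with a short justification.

No - no valid derivation exists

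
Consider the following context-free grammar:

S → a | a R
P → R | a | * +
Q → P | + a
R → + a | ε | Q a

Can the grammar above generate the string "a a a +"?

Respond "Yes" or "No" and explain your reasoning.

No - no valid derivation exists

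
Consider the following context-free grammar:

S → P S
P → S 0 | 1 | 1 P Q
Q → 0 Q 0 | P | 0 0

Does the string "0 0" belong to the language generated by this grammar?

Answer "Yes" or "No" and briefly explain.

No - no valid derivation exists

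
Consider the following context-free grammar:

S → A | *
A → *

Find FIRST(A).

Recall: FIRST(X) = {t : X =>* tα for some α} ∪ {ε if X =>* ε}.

We compute FIRST(A) using the standard algorithm.
FIRST(A) = {*}
FIRST(S) = {*}
Therefore, FIRST(A) = {*}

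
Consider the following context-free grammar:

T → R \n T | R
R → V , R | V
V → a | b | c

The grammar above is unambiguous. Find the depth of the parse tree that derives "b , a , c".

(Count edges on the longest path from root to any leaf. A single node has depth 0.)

5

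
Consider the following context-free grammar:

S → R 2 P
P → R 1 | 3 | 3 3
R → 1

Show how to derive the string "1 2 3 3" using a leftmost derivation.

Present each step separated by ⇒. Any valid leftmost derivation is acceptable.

S ⇒ R 2 P ⇒ 1 2 P ⇒ 1 2 3 3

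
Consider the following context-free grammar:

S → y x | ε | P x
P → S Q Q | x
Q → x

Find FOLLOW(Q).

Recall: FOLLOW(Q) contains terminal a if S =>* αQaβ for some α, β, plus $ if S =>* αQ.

We compute FOLLOW(Q) using the standard algorithm.
FOLLOW(S) starts with {$}.
FIRST(P) = {x, y}
FIRST(Q) = {x}
FIRST(S) = {x, y, ε}
FOLLOW(P) = {x}
FOLLOW(Q) = {x}
FOLLOW(S) = {$, x}
Therefore, FOLLOW(Q) = {x}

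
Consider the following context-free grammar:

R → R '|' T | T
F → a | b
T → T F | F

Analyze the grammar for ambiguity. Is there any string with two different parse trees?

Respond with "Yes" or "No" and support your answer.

No - the grammar is unambiguous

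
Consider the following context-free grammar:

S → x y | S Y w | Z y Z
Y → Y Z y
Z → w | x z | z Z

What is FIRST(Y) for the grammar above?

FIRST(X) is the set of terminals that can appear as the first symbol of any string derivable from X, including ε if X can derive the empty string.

We compute FIRST(Y) using the standard algorithm.
FIRST(S) = {w, x, z}
FIRST(Y) = {}
FIRST(Z) = {w, x, z}
Therefore, FIRST(Y) = {}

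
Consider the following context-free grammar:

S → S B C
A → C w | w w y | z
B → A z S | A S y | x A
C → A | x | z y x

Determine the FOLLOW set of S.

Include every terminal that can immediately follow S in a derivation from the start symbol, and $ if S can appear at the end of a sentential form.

We compute FOLLOW(S) using the standard algorithm.
FOLLOW(S) starts with {$}.
FIRST(A) = {w, x, z}
FIRST(B) = {w, x, z}
FIRST(C) = {w, x, z}
FIRST(S) = {}
FOLLOW(A) = {$, w, x, y, z}
FOLLOW(B) = {w, x, z}
FOLLOW(C) = {$, w, x, y, z}
FOLLOW(S) = {$, w, x, y, z}
Therefore, FOLLOW(S) = {$, w, x, y, z}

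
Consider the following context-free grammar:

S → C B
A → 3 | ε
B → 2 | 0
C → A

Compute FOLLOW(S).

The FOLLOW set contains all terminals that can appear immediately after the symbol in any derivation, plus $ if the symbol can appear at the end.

We compute FOLLOW(S) using the standard algorithm.
FOLLOW(S) starts with {$}.
FIRST(A) = {3, ε}
FIRST(B) = {0, 2}
FIRST(C) = {3, ε}
FIRST(S) = {0, 2, 3}
FOLLOW(A) = {0, 2}
FOLLOW(B) = {$}
FOLLOW(C) = {0, 2}
FOLLOW(S) = {$}
Therefore, FOLLOW(S) = {$}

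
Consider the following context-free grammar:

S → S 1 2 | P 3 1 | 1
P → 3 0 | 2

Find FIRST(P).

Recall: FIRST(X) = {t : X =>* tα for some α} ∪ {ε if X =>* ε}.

We compute FIRST(P) using the standard algorithm.
FIRST(P) = {2, 3}
FIRST(S) = {1, 2, 3}
Therefore, FIRST(P) = {2, 3}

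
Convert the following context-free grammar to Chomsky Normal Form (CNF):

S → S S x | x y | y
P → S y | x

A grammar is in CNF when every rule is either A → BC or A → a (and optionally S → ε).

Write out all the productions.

TX → x; TY → y; S → y; P → x; S → S X0; X0 → S TX; S → TX TY; P → S TY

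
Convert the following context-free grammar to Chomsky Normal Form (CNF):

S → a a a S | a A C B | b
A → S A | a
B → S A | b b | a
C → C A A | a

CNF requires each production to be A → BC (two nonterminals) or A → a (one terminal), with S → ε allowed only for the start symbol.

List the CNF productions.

TA → a; S → b; A → a; TB → b; B → a; C → a; S → TA X0; X0 → TA X1; X1 → TA S; S → TA X2; X2 → A X3; X3 → C B; A → S A; B → S A; B → TB TB; C → C X4; X4 → A A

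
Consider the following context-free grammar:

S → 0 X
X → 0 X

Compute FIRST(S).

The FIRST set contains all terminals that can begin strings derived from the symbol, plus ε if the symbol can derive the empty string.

We compute FIRST(S) using the standard algorithm.
FIRST(S) = {0}
FIRST(X) = {0}
Therefore, FIRST(S) = {0}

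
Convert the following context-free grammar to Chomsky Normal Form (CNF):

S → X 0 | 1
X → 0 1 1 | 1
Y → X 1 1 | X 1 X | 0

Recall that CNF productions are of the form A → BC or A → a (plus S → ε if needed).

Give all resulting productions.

T0 → 0; S → 1; T1 → 1; X → 1; Y → 0; S → X T0; X → T0 X0; X0 → T1 T1; Y → X X1; X1 → T1 T1; Y → X X2; X2 → T1 X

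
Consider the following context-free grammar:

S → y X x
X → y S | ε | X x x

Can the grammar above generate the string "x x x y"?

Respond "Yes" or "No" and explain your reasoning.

No - no valid derivation exists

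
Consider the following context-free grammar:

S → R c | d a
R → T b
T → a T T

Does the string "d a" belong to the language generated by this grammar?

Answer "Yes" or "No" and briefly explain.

Yes - a valid derivation exists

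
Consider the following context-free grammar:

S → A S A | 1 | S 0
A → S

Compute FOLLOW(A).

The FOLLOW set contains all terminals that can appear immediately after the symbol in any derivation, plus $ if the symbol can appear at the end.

We compute FOLLOW(A) using the standard algorithm.
FOLLOW(S) starts with {$}.
FIRST(A) = {1}
FIRST(S) = {1}
FOLLOW(A) = {$, 0, 1}
FOLLOW(S) = {$, 0, 1}
Therefore, FOLLOW(A) = {$, 0, 1}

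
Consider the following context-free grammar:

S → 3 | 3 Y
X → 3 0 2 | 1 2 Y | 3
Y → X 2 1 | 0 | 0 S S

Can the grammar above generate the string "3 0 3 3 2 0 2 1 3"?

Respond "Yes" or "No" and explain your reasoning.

No - no valid derivation exists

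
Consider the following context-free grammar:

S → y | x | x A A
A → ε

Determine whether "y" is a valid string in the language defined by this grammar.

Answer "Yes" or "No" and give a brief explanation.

Yes - a valid derivation exists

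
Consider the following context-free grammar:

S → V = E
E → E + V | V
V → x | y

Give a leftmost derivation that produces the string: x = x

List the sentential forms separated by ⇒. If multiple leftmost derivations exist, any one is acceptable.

S ⇒ V = E ⇒ x = E ⇒ x = V ⇒ x = x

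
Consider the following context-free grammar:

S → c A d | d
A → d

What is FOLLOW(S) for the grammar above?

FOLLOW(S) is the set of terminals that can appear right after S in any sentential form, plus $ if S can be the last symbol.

We compute FOLLOW(S) using the standard algorithm.
FOLLOW(S) starts with {$}.
FIRST(A) = {d}
FIRST(S) = {c, d}
FOLLOW(A) = {d}
FOLLOW(S) = {$}
Therefore, FOLLOW(S) = {$}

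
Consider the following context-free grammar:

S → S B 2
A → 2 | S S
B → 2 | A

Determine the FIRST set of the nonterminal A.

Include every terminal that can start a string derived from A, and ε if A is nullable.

We compute FIRST(A) using the standard algorithm.
FIRST(A) = {2}
FIRST(B) = {2}
FIRST(S) = {}
Therefore, FIRST(A) = {2}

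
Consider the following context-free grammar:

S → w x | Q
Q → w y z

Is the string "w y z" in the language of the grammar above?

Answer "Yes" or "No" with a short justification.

Yes - a valid derivation exists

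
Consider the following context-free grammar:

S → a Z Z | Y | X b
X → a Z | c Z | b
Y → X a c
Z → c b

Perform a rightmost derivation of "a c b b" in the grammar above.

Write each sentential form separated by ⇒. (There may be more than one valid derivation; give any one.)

S ⇒ X b ⇒ a Z b ⇒ a c b b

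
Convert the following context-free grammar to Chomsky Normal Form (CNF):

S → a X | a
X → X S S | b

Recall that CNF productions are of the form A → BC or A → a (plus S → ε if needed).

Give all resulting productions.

TA → a; S → a; X → b; S → TA X; X → X X0; X0 → S S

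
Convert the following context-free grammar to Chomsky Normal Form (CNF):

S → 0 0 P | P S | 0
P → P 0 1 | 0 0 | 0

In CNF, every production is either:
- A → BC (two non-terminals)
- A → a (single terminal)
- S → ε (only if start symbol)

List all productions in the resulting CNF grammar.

T0 → 0; S → 0; T1 → 1; P → 0; S → T0 X0; X0 → T0 P; S → P S; P → P X1; X1 → T0 T1; P → T0 T0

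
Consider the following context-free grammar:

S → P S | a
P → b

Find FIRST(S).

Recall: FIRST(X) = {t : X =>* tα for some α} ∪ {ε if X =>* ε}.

We compute FIRST(S) using the standard algorithm.
FIRST(P) = {b}
FIRST(S) = {a, b}
Therefore, FIRST(S) = {a, b}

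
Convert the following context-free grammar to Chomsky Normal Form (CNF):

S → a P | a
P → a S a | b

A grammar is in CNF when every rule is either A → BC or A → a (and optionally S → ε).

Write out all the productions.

TA → a; S → a; P → b; S → TA P; P → TA X0; X0 → S TA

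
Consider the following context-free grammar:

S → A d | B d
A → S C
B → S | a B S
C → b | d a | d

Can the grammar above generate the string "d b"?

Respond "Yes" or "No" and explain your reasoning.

No - no valid derivation exists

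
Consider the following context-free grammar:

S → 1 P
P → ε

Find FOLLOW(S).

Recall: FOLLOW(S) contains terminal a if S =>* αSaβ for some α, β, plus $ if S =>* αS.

We compute FOLLOW(S) using the standard algorithm.
FOLLOW(S) starts with {$}.
FIRST(P) = {ε}
FIRST(S) = {1}
FOLLOW(P) = {$}
FOLLOW(S) = {$}
Therefore, FOLLOW(S) = {$}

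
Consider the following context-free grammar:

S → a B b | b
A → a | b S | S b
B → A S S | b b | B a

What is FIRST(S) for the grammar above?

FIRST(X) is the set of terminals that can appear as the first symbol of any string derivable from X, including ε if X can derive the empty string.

We compute FIRST(S) using the standard algorithm.
FIRST(A) = {a, b}
FIRST(B) = {a, b}
FIRST(S) = {a, b}
Therefore, FIRST(S) = {a, b}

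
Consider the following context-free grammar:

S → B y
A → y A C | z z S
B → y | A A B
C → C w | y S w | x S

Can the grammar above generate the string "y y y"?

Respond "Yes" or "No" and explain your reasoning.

No - no valid derivation exists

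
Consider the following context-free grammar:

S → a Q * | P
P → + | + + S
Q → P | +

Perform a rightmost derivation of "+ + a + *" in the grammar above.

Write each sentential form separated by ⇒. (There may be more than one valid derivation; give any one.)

S ⇒ P ⇒ + + S ⇒ + + a Q * ⇒ + + a + *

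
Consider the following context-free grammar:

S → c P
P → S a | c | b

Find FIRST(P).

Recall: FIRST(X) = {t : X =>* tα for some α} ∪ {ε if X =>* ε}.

We compute FIRST(P) using the standard algorithm.
FIRST(P) = {b, c}
FIRST(S) = {c}
Therefore, FIRST(P) = {b, c}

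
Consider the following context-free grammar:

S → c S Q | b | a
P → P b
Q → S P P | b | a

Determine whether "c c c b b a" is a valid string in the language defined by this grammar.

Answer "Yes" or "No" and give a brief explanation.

No - no valid derivation exists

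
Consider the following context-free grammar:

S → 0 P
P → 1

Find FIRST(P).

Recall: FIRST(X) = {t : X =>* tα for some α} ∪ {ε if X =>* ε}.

We compute FIRST(P) using the standard algorithm.
FIRST(P) = {1}
FIRST(S) = {0}
Therefore, FIRST(P) = {1}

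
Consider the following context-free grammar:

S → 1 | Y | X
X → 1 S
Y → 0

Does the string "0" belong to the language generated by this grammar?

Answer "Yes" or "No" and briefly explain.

Yes - a valid derivation exists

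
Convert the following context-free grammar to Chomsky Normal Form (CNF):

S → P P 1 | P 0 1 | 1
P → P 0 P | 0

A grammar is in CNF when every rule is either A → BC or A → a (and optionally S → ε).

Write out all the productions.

T1 → 1; T0 → 0; S → 1; P → 0; S → P X0; X0 → P T1; S → P X1; X1 → T0 T1; P → P X2; X2 → T0 P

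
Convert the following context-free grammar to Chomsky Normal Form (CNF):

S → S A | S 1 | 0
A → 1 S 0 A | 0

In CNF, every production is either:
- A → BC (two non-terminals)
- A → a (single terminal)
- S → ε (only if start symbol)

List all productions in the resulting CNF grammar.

T1 → 1; S → 0; T0 → 0; A → 0; S → S A; S → S T1; A → T1 X0; X0 → S X1; X1 → T0 A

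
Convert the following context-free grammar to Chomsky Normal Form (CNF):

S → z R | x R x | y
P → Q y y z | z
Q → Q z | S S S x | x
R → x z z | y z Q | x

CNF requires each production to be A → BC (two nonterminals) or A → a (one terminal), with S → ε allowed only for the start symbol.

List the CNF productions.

TZ → z; TX → x; S → y; TY → y; P → z; Q → x; R → x; S → TZ R; S → TX X0; X0 → R TX; P → Q X1; X1 → TY X2; X2 → TY TZ; Q → Q TZ; Q → S X3; X3 → S X4; X4 → S TX; R → TX X5; X5 → TZ TZ; R → TY X6; X6 → TZ Q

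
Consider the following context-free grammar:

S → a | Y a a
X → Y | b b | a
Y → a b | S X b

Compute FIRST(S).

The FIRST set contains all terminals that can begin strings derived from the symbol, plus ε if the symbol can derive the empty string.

We compute FIRST(S) using the standard algorithm.
FIRST(S) = {a}
FIRST(X) = {a, b}
FIRST(Y) = {a}
Therefore, FIRST(S) = {a}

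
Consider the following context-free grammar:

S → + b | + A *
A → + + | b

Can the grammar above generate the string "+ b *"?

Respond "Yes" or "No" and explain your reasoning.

Yes - a valid derivation exists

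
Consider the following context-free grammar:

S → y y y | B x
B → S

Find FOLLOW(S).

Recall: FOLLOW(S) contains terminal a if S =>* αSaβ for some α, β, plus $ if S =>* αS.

We compute FOLLOW(S) using the standard algorithm.
FOLLOW(S) starts with {$}.
FIRST(B) = {y}
FIRST(S) = {y}
FOLLOW(B) = {x}
FOLLOW(S) = {$, x}
Therefore, FOLLOW(S) = {$, x}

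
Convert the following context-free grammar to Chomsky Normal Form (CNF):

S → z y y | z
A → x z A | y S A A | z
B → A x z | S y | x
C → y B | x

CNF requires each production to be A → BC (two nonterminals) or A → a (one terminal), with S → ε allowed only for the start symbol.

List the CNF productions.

TZ → z; TY → y; S → z; TX → x; A → z; B → x; C → x; S → TZ X0; X0 → TY TY; A → TX X1; X1 → TZ A; A → TY X2; X2 → S X3; X3 → A A; B → A X4; X4 → TX TZ; B → S TY; C → TY B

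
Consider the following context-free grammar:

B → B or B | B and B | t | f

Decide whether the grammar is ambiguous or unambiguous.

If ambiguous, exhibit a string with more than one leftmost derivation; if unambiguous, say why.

Ambiguous - the string 't or t or f' has two distinct leftmost derivations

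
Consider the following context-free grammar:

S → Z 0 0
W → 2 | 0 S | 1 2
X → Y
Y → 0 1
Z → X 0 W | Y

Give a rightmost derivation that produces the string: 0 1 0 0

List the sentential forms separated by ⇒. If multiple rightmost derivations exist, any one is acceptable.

S ⇒ Z 0 0 ⇒ Y 0 0 ⇒ 0 1 0 0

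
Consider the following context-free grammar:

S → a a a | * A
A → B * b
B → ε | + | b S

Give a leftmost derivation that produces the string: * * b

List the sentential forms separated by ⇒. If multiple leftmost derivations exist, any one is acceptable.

S ⇒ * A ⇒ * B * b ⇒ * * b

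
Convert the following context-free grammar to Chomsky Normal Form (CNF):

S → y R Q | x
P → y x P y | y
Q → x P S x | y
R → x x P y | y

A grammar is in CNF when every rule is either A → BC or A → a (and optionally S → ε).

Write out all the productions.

TY → y; S → x; TX → x; P → y; Q → y; R → y; S → TY X0; X0 → R Q; P → TY X1; X1 → TX X2; X2 → P TY; Q → TX X3; X3 → P X4; X4 → S TX; R → TX X5; X5 → TX X6; X6 → P TY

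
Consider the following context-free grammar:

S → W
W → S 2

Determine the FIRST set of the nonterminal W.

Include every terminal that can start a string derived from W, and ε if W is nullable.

We compute FIRST(W) using the standard algorithm.
FIRST(S) = {}
FIRST(W) = {}
Therefore, FIRST(W) = {}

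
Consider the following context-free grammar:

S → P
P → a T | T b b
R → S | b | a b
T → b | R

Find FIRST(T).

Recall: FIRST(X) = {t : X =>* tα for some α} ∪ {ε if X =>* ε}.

We compute FIRST(T) using the standard algorithm.
FIRST(P) = {a, b}
FIRST(R) = {a, b}
FIRST(S) = {a, b}
FIRST(T) = {a, b}
Therefore, FIRST(T) = {a, b}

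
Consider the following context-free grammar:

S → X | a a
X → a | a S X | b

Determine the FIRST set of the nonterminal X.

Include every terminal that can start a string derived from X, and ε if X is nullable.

We compute FIRST(X) using the standard algorithm.
FIRST(S) = {a, b}
FIRST(X) = {a, b}
Therefore, FIRST(X) = {a, b}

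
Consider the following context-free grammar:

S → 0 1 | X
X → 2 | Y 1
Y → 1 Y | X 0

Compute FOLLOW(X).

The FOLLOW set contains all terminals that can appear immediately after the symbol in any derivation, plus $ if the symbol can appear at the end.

We compute FOLLOW(X) using the standard algorithm.
FOLLOW(S) starts with {$}.
FIRST(S) = {0, 1, 2}
FIRST(X) = {1, 2}
FIRST(Y) = {1, 2}
FOLLOW(S) = {$}
FOLLOW(X) = {$, 0}
FOLLOW(Y) = {1}
Therefore, FOLLOW(X) = {$, 0}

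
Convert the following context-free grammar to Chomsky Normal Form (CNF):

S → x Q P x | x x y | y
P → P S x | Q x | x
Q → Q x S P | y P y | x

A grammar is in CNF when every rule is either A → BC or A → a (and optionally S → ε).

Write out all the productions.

TX → x; TY → y; S → y; P → x; Q → x; S → TX X0; X0 → Q X1; X1 → P TX; S → TX X2; X2 → TX TY; P → P X3; X3 → S TX; P → Q TX; Q → Q X4; X4 → TX X5; X5 → S P; Q → TY X6; X6 → P TY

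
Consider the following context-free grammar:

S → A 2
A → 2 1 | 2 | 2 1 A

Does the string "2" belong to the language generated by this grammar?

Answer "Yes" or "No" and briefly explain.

No - no valid derivation exists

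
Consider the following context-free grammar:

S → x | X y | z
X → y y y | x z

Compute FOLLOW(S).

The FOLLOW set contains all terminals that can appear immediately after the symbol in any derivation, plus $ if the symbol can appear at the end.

We compute FOLLOW(S) using the standard algorithm.
FOLLOW(S) starts with {$}.
FIRST(S) = {x, y, z}
FIRST(X) = {x, y}
FOLLOW(S) = {$}
FOLLOW(X) = {y}
Therefore, FOLLOW(S) = {$}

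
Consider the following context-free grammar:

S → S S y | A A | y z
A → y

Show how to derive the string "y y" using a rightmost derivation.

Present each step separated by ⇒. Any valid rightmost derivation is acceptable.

S ⇒ A A ⇒ A y ⇒ y y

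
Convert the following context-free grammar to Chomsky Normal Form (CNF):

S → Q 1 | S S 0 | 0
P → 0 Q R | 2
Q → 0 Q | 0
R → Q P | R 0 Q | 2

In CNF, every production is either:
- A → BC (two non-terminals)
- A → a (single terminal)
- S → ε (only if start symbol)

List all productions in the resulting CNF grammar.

T1 → 1; T0 → 0; S → 0; P → 2; Q → 0; R → 2; S → Q T1; S → S X0; X0 → S T0; P → T0 X1; X1 → Q R; Q → T0 Q; R → Q P; R → R X2; X2 → T0 Q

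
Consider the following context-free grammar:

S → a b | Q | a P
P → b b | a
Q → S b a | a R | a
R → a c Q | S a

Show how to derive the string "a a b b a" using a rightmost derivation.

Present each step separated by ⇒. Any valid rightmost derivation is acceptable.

S ⇒ Q ⇒ a R ⇒ a S a ⇒ a a P a ⇒ a a b b a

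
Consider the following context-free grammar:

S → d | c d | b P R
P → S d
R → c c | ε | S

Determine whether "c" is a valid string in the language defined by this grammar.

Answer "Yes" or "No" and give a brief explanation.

No - no valid derivation exists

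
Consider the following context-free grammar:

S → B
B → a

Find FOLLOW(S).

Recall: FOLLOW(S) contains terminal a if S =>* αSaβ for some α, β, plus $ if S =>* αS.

We compute FOLLOW(S) using the standard algorithm.
FOLLOW(S) starts with {$}.
FIRST(B) = {a}
FIRST(S) = {a}
FOLLOW(B) = {$}
FOLLOW(S) = {$}
Therefore, FOLLOW(S) = {$}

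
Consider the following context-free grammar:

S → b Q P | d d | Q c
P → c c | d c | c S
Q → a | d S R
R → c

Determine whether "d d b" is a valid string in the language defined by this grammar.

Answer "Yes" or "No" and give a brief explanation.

No - no valid derivation exists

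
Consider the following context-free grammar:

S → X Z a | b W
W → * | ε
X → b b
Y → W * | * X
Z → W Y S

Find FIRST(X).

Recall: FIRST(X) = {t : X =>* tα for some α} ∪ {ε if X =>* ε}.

We compute FIRST(X) using the standard algorithm.
FIRST(S) = {b}
FIRST(W) = {*, ε}
FIRST(X) = {b}
FIRST(Y) = {*}
FIRST(Z) = {*}
Therefore, FIRST(X) = {b}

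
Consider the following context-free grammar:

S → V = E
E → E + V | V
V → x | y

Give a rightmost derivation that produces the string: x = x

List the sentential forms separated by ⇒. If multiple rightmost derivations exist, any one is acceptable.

S ⇒ V = E ⇒ V = V ⇒ V = x ⇒ x = x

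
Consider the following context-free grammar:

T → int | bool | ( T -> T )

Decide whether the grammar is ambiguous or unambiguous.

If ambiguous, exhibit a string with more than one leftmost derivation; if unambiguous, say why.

Unambiguous - every string in the language has a unique leftmost derivation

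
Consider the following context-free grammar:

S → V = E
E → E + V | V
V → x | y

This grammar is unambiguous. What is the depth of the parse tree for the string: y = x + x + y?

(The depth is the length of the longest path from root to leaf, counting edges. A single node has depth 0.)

5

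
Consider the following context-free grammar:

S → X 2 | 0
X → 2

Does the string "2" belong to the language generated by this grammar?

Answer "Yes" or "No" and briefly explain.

No - no valid derivation exists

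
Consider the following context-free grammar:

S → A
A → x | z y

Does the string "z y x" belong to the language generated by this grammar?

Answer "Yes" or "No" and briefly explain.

No - no valid derivation exists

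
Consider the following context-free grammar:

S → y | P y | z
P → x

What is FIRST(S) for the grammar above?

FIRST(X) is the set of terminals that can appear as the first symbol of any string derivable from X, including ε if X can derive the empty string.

We compute FIRST(S) using the standard algorithm.
FIRST(P) = {x}
FIRST(S) = {x, y, z}
Therefore, FIRST(S) = {x, y, z}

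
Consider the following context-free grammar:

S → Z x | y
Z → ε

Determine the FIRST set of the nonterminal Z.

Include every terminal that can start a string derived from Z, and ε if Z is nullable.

We compute FIRST(Z) using the standard algorithm.
FIRST(S) = {x, y}
FIRST(Z) = {ε}
Therefore, FIRST(Z) = {ε}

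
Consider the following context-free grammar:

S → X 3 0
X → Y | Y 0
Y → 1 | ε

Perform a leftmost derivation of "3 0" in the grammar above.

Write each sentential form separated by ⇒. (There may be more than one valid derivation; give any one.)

S ⇒ X 3 0 ⇒ Y 3 0 ⇒ 3 0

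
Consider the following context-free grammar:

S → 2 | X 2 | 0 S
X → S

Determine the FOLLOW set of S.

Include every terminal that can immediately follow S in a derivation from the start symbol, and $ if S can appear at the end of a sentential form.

We compute FOLLOW(S) using the standard algorithm.
FOLLOW(S) starts with {$}.
FIRST(S) = {0, 2}
FIRST(X) = {0, 2}
FOLLOW(S) = {$, 2}
FOLLOW(X) = {2}
Therefore, FOLLOW(S) = {$, 2}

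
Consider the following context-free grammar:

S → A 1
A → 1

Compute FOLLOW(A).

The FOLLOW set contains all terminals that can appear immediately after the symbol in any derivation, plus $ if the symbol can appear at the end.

We compute FOLLOW(A) using the standard algorithm.
FOLLOW(S) starts with {$}.
FIRST(A) = {1}
FIRST(S) = {1}
FOLLOW(A) = {1}
FOLLOW(S) = {$}
Therefore, FOLLOW(A) = {1}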